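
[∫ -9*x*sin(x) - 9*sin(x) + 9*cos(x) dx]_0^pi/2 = -9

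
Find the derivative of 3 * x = 3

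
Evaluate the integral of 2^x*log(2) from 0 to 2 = 3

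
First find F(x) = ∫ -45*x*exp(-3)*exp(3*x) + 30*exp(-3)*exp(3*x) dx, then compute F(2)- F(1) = -15*exp(3)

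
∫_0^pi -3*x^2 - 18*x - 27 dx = (-pi - 3)^3 + 27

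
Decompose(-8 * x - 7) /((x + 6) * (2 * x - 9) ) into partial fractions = -86/(21*(2*x - 9)) - 41/(21*(x + 6))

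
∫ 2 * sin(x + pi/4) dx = -2*cos(x + pi/4) + C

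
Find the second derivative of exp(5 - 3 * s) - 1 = 9*exp(5 - 3*s)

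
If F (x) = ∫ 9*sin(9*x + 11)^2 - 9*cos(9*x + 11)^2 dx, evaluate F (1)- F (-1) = sin(4)/2 - sin(40)/2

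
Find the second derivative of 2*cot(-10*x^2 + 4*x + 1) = 8*(200*x^2*cos(-10*x^2 + 4*x + 1)/sin(-10*x^2 + 4*x + 1) - 80*x*cos(-10*x^2 + 4*x + 1)/sin(-10*x^2 + 4*x + 1) + 5 + 8*cos(-10*x^2 + 4*x + 1)/sin(-10*x^2 + 4*x + 1))/sin(-10*x^2 + 4*x + 1)^2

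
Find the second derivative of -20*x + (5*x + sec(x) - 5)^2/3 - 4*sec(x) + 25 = 2*(-10*x*cos(2*x)/3 + 10*x + 4*sin(x)^2/cos(x) + 20*sin(2*x)/3 + 79*cos(x)/3 + 22*cos(2*x)/3 + 25*cos(3*x)/3 - 22)/(3*cos(x) + cos(3*x))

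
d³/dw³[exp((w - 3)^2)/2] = 4*w^3*exp(w^2 - 6*w + 9) - 36*w^2*exp(w^2 - 6*w + 9) + 114*w*exp(w^2 - 6*w + 9) - 126*exp(w^2 - 6*w + 9)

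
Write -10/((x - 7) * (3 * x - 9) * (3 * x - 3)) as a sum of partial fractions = -5/(54*(x - 1)) + 5/(36*(x - 3)) - 5/(108*(x - 7))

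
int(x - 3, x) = x^2/2 - 3*x + C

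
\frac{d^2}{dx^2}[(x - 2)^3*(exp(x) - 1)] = x^3*exp(x) - 6*x*exp(x) - 6*x + 4*exp(x) + 12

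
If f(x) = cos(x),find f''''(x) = cos(x)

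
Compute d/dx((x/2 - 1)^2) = x/2 - 1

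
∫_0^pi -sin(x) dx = -2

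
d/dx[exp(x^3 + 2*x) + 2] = 3*x^2*exp(x^3 + 2*x) + 2*exp(x^3 + 2*x)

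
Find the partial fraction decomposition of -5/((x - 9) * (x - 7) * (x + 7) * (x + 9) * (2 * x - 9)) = -16/(5589*(2*x - 9)) - 5/(15552*(x + 9)) + 5/(10304*(x + 7)) + 1/(448*(x - 7)) - 5/(5184*(x - 9))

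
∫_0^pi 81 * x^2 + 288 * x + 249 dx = -150 - 6*pi + (5 + 3*pi)^2 + (5 + 3*pi)^3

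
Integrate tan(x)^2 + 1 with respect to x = tan(x) + C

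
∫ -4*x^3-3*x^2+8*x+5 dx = -x^4 - x^3 + 4*x^2 + 5*x + C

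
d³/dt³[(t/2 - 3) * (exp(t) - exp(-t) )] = (t*exp(2*t) + t - 3*exp(2*t) - 9)*exp(-t)/2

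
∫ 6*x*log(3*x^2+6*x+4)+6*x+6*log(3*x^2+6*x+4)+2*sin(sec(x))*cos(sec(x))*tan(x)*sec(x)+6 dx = (3*x^2 + 6*x + 4)*log(3*x^2 + 6*x + 4) + sin(sec(x))^2 + C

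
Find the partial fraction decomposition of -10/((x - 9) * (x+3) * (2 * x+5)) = 40/(23*(2*x + 5)) - 5/(6*(x + 3)) - 5/(138*(x - 9))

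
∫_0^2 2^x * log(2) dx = 3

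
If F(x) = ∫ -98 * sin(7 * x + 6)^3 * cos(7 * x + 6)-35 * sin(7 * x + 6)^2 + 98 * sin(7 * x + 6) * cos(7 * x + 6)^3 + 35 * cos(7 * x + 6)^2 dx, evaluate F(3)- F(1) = -5*sin(26)/2 + 5*sin(54)/2 - 7*cos(108)/8 + 7*cos(52)/8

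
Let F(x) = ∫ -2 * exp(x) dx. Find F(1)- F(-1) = -2*E + 2*exp(-1)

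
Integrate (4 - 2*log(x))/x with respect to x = (4 - log(x))*log(x) + C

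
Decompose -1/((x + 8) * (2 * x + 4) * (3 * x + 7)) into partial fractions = 9/(34*(3*x + 7)) - 1/(204*(x + 8)) - 1/(12*(x + 2))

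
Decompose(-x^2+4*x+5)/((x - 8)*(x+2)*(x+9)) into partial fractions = -16/(17*(x + 9)) + 1/(10*(x + 2)) - 27/(170*(x - 8))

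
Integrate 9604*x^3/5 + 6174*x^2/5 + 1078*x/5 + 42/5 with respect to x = 2401*x^4/5 + 2058*x^3/5 + 539*x^2/5 + 42*x/5 + C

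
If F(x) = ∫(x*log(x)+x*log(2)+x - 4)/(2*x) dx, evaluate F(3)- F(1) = -log(6)/2 + 3*log(2)/2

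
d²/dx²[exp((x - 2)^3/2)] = 9*x^4*exp(x^3/2 - 3*x^2 + 6*x - 4)/4 - 18*x^3*exp(x^3/2 - 3*x^2 + 6*x - 4) + 54*x^2*exp(x^3/2 - 3*x^2 + 6*x - 4) - 69*x*exp(x^3/2 - 3*x^2 + 6*x - 4) + 30*exp(x^3/2 - 3*x^2 + 6*x - 4)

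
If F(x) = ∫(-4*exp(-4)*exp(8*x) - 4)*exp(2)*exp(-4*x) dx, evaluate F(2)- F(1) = -exp(6) - exp(-2) + exp(-6) + exp(2)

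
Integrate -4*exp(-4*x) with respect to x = exp(-4*x) + C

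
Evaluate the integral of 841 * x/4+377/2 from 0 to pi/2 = -98 - 29*pi/4 + 2*(7 + 29*pi/8)^2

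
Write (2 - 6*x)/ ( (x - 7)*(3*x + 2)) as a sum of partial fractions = -18/(23*(3*x + 2)) - 40/(23*(x - 7))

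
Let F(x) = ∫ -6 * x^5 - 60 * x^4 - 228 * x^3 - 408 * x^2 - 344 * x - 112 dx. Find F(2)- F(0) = -3360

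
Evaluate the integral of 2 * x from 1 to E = -1 + exp(2)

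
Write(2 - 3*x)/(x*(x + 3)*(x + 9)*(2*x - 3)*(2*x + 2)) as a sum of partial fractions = -4/(567*(2*x - 3)) + 29/(18144*(x + 9)) - 11/(648*(x + 3)) + 1/(32*(x + 1)) - 1/(81*x)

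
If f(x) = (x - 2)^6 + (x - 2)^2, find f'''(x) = 120*x^3 - 720*x^2 + 1440*x - 960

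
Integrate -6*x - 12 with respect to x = -3*x^2 - 12*x + C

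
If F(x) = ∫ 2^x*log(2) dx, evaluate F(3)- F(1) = 6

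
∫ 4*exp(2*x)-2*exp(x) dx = 2*(exp(x) - 1)*exp(x) + C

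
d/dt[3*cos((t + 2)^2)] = -6*(t + 2)*sin(t^2 + 4*t + 4)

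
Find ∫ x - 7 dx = x^2/2 - 7*x + C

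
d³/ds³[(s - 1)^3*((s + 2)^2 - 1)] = 60*s^2 + 24*s - 36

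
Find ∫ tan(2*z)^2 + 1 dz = tan(2*z)/2 + C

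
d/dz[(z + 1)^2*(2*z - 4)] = 6*z^2 - 6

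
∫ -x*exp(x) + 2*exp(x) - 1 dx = -(x - 3)*(exp(x) + 1) + C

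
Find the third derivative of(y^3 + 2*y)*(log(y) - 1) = (6*y^2*log(y) + 5*y^2 - 2)/y^2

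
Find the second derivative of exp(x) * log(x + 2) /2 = (x^2*exp(x)*log(x + 2) + 4*x*exp(x)*log(x + 2) + 2*x*exp(x) + 4*exp(x)*log(x + 2) + 3*exp(x))/(2*x^2 + 8*x + 8)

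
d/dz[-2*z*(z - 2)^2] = -6*z^2 + 16*z - 8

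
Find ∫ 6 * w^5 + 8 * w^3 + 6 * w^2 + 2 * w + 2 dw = w^6 + 2*w^4 + 2*w^3 + w^2 + 2*w + C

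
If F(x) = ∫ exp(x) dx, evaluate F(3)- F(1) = -E + exp(3)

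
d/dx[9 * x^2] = 18*x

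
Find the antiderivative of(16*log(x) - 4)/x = 4*(2*log(x) - 1)*log(x) + C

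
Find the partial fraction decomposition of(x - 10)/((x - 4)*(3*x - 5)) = 25/(7*(3*x - 5)) - 6/(7*(x - 4))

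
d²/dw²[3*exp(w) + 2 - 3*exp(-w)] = (3*exp(2*w) - 3)*exp(-w)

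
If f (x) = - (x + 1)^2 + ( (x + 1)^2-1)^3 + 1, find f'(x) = 6*x^5 + 30*x^4 + 48*x^3 + 24*x^2 - 2*x - 2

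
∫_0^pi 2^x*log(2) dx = -1 + 2^pi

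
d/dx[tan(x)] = cos(x)^(-2)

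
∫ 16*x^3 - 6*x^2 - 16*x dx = 4*x^4 - 2*x^3 - 8*x^2 + C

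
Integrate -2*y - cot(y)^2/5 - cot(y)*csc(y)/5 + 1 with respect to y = -y^2 + 6*y/5 + cot(y)/5 + csc(y)/5 + C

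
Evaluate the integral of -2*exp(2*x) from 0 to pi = 1 - exp(2*pi)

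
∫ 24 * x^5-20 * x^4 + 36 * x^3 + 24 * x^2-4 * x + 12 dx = 4*x^6 - 4*x^5 + 9*x^4 + 8*x^3 - 2*x^2 + 12*x + C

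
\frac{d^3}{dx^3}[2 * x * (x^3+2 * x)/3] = 16*x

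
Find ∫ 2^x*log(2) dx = 2^x + C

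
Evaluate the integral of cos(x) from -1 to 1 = 2*sin(1)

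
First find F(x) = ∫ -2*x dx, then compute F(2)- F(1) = -3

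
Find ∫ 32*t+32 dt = 16*t^2 + 32*t + C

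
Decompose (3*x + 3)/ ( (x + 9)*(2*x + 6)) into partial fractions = 2/(x + 9) - 1/(2*(x + 3))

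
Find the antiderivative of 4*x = 2*x^2 + C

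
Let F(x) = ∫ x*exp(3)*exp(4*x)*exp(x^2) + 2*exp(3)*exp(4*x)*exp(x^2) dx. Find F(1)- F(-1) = -1/2 + exp(8)/2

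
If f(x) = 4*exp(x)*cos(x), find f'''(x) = -8*sqrt(2)*exp(x)*sin(x + pi/4)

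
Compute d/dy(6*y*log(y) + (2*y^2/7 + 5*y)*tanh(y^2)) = 4*y^3/(7*cosh(y^2)^2) + 10*y^2/cosh(y^2)^2 + 4*y*tanh(y^2)/7 + 6*log(y) + 5*tanh(y^2) + 6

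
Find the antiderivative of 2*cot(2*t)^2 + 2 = -cot(2*t) + C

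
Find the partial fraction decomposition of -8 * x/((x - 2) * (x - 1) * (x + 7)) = 7/(9*(x + 7)) + 1/(x - 1) - 16/(9*(x - 2))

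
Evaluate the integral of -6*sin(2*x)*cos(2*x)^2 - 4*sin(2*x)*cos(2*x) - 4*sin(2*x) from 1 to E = -cos(2)^2 - cos(2)^3 + cos(2*E)^3 + cos(2*E)^2 - 2*cos(2) + 2*cos(2*E)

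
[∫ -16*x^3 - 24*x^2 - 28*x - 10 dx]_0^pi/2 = -(2 + pi + pi^2/2)^2 - pi^2/2 - pi + 4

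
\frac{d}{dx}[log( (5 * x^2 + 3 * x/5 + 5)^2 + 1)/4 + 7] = (1250*x^3 + 225*x^2 + 1259*x + 75)/(1250*x^4 + 300*x^3 + 2518*x^2 + 300*x + 1300)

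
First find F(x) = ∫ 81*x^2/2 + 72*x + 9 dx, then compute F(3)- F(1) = 657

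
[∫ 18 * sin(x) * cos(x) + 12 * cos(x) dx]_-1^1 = 24*sin(1)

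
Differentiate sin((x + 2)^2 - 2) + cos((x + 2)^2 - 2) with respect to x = -2*x*sin(x^2 + 4*x + 2) + 2*x*cos(x^2 + 4*x + 2) - 4*sin(x^2 + 4*x + 2) + 4*cos(x^2 + 4*x + 2)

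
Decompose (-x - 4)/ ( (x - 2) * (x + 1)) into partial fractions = 1/(x + 1) - 2/(x - 2)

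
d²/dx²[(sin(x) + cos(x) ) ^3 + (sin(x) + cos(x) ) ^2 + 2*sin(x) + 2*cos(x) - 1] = -18*sqrt(2)*sin(x)^2*cos(x + pi/4) - 8*sin(x)*cos(x) - 17*sin(x) + cos(x)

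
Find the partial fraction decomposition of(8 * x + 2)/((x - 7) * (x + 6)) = 46/(13*(x + 6)) + 58/(13*(x - 7))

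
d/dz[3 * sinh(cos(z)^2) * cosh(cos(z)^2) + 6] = -3*sin(2*z)*cosh(cos(2*z) + 1)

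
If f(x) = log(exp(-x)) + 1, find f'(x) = -1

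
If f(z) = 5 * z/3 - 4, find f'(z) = 5/3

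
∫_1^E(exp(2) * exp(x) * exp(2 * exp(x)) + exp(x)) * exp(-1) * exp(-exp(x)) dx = -exp(1 + E) - exp(-exp(E) - 1) + exp(-E - 1) + exp(1 + exp(E))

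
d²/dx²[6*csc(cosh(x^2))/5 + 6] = -12*(2*x^2*sinh(x^2)^2 + 2*x^2*cos(cosh(x^2))*cosh(x^2)/sin(cosh(x^2)) - 4*x^2*sinh(x^2)^2/sin(cosh(x^2))^2 + cos(cosh(x^2))*sinh(x^2)/sin(cosh(x^2)))/(5*sin(cosh(x^2)))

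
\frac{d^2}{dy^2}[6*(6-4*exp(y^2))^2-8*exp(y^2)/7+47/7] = 1536*y^2*exp(2*y^2) - 8096*y^2*exp(y^2)/7 + 384*exp(2*y^2) - 4048*exp(y^2)/7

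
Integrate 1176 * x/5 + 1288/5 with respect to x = 588*x^2/5 + 1288*x/5 + C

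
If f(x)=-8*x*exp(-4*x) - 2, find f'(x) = (32*x - 8)*exp(-4*x)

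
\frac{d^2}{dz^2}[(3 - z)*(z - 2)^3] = -12*z^2 + 54*z - 60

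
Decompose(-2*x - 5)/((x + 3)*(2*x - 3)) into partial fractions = -16/(9*(2*x - 3)) - 1/(9*(x + 3))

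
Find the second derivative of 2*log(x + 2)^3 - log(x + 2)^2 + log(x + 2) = (-6*log(x + 2)^2 + 14*log(x + 2) - 3)/(x^2 + 4*x + 4)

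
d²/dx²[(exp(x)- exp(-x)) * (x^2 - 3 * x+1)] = (x^2*exp(2*x) - x^2 + x*exp(2*x) + 7*x - 3*exp(2*x) - 9)*exp(-x)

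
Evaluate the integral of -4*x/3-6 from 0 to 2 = -44/3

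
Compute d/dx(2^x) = 2^x*log(2)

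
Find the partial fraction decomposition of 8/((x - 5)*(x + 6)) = -8/(11*(x + 6)) + 8/(11*(x - 5))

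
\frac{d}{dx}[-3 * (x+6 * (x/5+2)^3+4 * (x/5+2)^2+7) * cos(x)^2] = 18*x^3*sin(2*x)/125 + 24*x^2*sin(2*x)/5 - 54*x^2*cos(x)^2/125 + 279*x*sin(2*x)/5 - 48*x*cos(x)^2/5 + 213*sin(2*x) - 279*cos(x)^2/5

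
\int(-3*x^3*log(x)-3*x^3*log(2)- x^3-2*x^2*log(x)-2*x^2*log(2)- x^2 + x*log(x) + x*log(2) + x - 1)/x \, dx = -(x^3 + x^2 - x + 1)*log(2*x) + C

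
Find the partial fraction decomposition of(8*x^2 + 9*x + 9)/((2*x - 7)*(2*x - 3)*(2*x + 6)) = -9/(8*(2*x - 3)) + 277/(104*(2*x - 7)) + 3/(13*(x + 3))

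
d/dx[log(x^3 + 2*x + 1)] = (3*x^2 + 2)/(x^3 + 2*x + 1)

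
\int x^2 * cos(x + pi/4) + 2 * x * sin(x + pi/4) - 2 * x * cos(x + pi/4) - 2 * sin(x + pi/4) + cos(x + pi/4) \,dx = (x - 1)^2*sin(x + pi/4) + C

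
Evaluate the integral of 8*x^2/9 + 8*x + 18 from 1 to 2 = 866/27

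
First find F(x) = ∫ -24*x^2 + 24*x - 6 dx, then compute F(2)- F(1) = -26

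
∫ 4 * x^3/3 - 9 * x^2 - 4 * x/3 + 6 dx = x^4/3 - 3*x^3 - 2*x^2/3 + 6*x + C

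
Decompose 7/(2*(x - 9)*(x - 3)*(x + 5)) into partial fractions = 1/(32*(x + 5)) - 7/(96*(x - 3)) + 1/(24*(x - 9))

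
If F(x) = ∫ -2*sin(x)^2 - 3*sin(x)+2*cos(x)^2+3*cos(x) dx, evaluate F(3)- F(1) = -3*sqrt(2)*sin(pi/4 + 1) + 3*sqrt(2)*sin(pi/4 + 3) - sin(2) + sin(6)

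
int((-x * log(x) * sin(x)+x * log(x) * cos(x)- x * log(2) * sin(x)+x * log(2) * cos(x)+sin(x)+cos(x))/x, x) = sqrt(2)*log(2*x)*sin(x + pi/4) + C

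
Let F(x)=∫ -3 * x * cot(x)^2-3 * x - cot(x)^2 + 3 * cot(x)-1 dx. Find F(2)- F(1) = 7*cot(2) - 4*cot(1)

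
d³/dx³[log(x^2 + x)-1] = (4*x^3 + 6*x^2 + 6*x + 2)/(x^6 + 3*x^5 + 3*x^4 + x^3)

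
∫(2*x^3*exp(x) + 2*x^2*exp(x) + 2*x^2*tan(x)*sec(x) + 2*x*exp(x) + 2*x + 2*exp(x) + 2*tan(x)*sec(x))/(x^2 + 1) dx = 2*x*exp(x) + log(x^2 + 1) + 2*sec(x) + C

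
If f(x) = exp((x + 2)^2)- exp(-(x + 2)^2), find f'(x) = (2*x*exp(2*x^2 + 8*x + 8) + 2*x + 4*exp(2*x^2 + 8*x + 8) + 4)*exp(-x^2 - 4*x - 4)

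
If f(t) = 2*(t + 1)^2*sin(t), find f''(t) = -2*t^2*sin(t) - 4*t*sin(t) + 8*t*cos(t) + 2*sin(t) + 8*cos(t)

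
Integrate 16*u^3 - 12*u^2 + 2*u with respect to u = 4*u^4 - 4*u^3 + u^2 + C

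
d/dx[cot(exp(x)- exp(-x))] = -(exp(2*x) + 1)*exp(-x)/sin(exp(x) - exp(-x))^2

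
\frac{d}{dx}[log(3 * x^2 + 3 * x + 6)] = (2*x + 1)/(x^2 + x + 2)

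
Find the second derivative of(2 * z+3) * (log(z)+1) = (2*z - 3)/z^2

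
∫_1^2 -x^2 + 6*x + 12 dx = 56/3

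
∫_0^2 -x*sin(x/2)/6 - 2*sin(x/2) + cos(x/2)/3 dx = -4 + 14*cos(1)/3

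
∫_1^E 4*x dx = -2 + 2*exp(2)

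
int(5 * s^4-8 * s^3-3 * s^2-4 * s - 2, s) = s^5 - 2*s^4 - s^3 - 2*s^2 - 2*s + C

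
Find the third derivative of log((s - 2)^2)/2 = 2/(s^3 - 6*s^2 + 12*s - 8)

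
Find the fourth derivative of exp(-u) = exp(-u)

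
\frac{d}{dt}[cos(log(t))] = -sin(log(t))/t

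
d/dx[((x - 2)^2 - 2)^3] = 6*x^5 - 60*x^4 + 216*x^3 - 336*x^2 + 216*x - 48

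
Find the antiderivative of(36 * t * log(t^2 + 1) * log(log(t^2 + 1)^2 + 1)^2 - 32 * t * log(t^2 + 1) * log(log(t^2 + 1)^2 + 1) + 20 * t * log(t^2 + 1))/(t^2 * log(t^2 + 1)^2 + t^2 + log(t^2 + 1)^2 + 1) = (3*log(log(t^2 + 1)^2 + 1)^2 - 4*log(log(t^2 + 1)^2 + 1) + 5)*log(log(t^2 + 1)^2 + 1) + C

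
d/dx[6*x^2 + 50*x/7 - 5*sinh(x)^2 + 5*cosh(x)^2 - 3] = 12*x + 50/7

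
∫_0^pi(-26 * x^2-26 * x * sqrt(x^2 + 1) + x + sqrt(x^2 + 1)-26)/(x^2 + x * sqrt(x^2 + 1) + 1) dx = -26*pi + log(pi + sqrt(1 + pi^2))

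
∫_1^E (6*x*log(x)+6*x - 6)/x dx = -6 + 6*E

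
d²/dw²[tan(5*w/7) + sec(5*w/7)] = 25*(2*sin(5*w/7)/cos(5*w/7)^2 - 1 + 2/cos(5*w/7)^2)/(49*cos(5*w/7))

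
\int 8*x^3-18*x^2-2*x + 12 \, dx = 2*x^4 - 6*x^3 - x^2 + 12*x + C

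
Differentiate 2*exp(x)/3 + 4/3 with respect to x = 2*exp(x)/3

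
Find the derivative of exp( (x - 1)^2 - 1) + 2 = 2*x*exp(x^2 - 2*x) - 2*exp(x^2 - 2*x)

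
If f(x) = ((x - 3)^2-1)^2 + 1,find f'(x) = 4*x^3 - 36*x^2 + 104*x - 96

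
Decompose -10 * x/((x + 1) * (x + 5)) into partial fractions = -25/(2*(x + 5)) + 5/(2*(x + 1))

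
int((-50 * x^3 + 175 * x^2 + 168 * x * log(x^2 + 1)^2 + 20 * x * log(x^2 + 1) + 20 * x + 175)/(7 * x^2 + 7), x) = -25*x^2/7 + 25*x + 4*log(x^2 + 1)^3 + 5*log(x^2 + 1)^2/7 + 5*log(x^2 + 1) + C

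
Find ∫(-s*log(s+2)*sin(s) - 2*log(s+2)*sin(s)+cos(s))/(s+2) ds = log(s + 2)*cos(s) + C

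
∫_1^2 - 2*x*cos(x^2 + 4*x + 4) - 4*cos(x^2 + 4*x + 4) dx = -sin(16) + sin(9)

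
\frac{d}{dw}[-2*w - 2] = -2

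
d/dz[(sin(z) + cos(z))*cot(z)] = -sqrt(2)*sin(z + pi/4) - cos(z)/sin(z)^2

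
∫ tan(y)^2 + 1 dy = tan(y) + C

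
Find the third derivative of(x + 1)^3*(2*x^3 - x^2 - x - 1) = 240*x^3 + 300*x^2 + 48*x - 30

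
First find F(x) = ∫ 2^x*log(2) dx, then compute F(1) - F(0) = 1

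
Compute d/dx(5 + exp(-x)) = -exp(-x)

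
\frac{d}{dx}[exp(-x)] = -exp(-x)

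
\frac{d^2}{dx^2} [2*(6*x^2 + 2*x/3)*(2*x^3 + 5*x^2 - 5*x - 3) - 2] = 480*x^3 + 752*x^2 - 320*x - 256/3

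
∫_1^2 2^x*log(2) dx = 2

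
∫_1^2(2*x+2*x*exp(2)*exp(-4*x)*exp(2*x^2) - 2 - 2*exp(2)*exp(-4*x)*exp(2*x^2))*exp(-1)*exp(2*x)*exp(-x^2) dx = E - exp(-1)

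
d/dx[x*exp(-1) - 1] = exp(-1)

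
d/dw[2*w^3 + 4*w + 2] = 6*w^2 + 4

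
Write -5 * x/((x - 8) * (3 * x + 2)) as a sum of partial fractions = -5/(13*(3*x + 2)) - 20/(13*(x - 8))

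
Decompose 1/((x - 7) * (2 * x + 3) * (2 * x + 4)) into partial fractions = -2/(17*(2*x + 3)) + 1/(18*(x + 2)) + 1/(306*(x - 7))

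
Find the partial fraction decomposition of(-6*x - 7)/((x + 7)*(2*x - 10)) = -35/(24*(x + 7)) - 37/(24*(x - 5))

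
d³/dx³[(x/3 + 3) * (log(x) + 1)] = (18 - x)/(3*x^3)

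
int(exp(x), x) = exp(x) + C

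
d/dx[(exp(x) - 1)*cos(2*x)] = -2*exp(x)*sin(2*x) + exp(x)*cos(2*x) + 2*sin(2*x)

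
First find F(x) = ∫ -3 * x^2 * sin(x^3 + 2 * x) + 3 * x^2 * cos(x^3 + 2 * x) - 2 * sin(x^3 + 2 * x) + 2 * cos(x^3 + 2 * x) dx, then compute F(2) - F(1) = sin(12) - sin(3) + cos(12) - cos(3)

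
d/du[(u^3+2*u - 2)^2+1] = 6*u^5 + 16*u^3 - 12*u^2 + 8*u - 8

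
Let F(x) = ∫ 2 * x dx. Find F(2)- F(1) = 3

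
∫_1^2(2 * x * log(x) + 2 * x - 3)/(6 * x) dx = log(2)/6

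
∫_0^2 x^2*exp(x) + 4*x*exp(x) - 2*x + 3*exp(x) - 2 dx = -9 + 9*exp(2)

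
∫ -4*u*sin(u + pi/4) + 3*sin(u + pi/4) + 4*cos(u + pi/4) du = (4*u - 3)*cos(u + pi/4) + C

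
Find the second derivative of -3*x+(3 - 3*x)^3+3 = 162 - 162*x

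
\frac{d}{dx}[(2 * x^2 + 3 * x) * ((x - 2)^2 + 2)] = 8*x^3 - 15*x^2 + 18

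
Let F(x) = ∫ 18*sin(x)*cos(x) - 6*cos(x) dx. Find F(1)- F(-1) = -12*sin(1)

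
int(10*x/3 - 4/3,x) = 5*x^2/3 - 4*x/3 + C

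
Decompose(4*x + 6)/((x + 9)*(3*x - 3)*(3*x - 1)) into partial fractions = -11/(28*(3*x - 1)) - 1/(28*(x + 9)) + 1/(6*(x - 1))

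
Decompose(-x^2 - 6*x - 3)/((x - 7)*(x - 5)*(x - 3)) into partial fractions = -15/(4*(x - 3)) + 29/(2*(x - 5)) - 47/(4*(x - 7))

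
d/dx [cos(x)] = -sin(x)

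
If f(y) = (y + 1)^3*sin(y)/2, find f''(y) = -y^3*sin(y)/2 - 3*y^2*sin(y)/2 + 3*y^2*cos(y) + 3*y*sin(y)/2 + 6*y*cos(y) + 5*sin(y)/2 + 3*cos(y)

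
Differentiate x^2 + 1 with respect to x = 2*x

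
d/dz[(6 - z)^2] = 2*z - 12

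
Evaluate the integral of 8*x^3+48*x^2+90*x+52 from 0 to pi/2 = -3*(pi/2 + 2)^2 - 20 + 2*(pi/2 + 2)^4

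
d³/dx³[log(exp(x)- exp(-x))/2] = (4*exp(4*x) + 4*exp(2*x))/(exp(6*x) - 3*exp(4*x) + 3*exp(2*x) - 1)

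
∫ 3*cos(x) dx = 3*sin(x) + C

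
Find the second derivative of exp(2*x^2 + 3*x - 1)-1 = 16*x^2*exp(2*x^2 + 3*x - 1) + 24*x*exp(2*x^2 + 3*x - 1) + 13*exp(2*x^2 + 3*x - 1)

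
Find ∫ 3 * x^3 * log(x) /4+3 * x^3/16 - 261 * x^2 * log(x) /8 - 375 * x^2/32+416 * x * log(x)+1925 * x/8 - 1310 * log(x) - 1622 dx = (2*x*log(x) - 3)*(-32*x + 3*(x - 20)^3 + 6*(x - 20)^2 + 640)/32 + C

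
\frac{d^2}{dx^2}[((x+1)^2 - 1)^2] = 12*x^2 + 24*x + 8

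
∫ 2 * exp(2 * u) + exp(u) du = (exp(u) + 1)*exp(u) + C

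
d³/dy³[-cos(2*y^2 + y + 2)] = -64*y^3*sin(2*y^2 + y + 2) - 48*y^2*sin(2*y^2 + y + 2) - 12*y*sin(2*y^2 + y + 2) + 48*y*cos(2*y^2 + y + 2) - sin(2*y^2 + y + 2) + 12*cos(2*y^2 + y + 2)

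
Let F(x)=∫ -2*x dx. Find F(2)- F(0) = -4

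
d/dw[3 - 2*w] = -2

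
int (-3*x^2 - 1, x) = -x^3 - x + C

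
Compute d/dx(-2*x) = -2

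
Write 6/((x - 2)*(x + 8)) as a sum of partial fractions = -3/(5*(x + 8)) + 3/(5*(x - 2))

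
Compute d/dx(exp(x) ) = exp(x)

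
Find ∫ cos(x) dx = sin(x) + C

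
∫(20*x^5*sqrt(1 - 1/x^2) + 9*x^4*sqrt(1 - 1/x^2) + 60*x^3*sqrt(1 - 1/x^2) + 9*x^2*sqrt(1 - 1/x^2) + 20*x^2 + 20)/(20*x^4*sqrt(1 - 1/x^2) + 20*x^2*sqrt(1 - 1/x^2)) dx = x^2/2 + 9*x/20 + log(x^2 + 1) + asec(x) + C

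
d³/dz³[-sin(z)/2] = cos(z)/2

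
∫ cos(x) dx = sin(x) + C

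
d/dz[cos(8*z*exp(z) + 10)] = -8*z*exp(z)*sin(8*z*exp(z) + 10) - 8*exp(z)*sin(8*z*exp(z) + 10)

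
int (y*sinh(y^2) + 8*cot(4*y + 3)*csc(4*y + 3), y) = cosh(y^2)/2 - 2/sin(4*y + 3) + C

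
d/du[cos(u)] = -sin(u)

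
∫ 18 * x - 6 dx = 9*x^2 - 6*x + C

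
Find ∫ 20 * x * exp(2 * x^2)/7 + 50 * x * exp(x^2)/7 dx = 5*(exp(x^2) + 5)*exp(x^2)/7 + C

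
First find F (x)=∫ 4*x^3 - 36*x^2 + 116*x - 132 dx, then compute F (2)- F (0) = -112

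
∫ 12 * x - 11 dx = 6*x^2 - 11*x + C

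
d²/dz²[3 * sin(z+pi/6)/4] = -3*sin(z + pi/6)/4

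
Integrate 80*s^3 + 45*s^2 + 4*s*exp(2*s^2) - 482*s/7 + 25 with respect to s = (4*s + 7)*(35*s^3 - 35*s^2 + s + 42)/7 + exp(2*s^2) + C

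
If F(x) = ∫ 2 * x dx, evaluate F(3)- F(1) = 8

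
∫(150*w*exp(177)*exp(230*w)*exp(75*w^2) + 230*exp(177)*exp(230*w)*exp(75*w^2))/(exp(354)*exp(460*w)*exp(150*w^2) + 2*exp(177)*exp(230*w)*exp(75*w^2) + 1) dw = exp(20*w + 3*(5*w + 7)^2 + 30)/(exp(20*w + 3*(5*w + 7)^2 + 30) + 1) + C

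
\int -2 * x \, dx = -x^2 + C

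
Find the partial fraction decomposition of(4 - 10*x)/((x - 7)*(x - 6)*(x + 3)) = 17/(45*(x + 3)) + 56/(9*(x - 6)) - 33/(5*(x - 7))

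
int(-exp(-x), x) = exp(-x) + C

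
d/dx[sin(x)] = cos(x)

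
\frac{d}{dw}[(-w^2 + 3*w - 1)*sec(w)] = (-w^2*sin(w)/cos(w) + 3*w*sin(w)/cos(w) - 2*w - sin(w)/cos(w) + 3)/cos(w)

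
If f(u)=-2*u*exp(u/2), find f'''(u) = -u*exp(u/2)/4 - 3*exp(u/2)/2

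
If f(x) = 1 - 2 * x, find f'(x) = -2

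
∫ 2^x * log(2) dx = 2^x + C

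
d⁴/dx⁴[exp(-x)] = exp(-x)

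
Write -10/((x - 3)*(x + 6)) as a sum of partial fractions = 10/(9*(x + 6)) - 10/(9*(x - 3))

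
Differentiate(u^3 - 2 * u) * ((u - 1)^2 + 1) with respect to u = 5*u^4 - 8*u^3 + 8*u - 4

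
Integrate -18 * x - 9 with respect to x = -9*x^2 - 9*x + C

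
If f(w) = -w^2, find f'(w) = -2*w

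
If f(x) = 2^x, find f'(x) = 2^x*log(2)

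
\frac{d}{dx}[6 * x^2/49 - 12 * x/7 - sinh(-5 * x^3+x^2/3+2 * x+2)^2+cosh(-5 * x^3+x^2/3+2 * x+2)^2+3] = 12*x/49 - 12/7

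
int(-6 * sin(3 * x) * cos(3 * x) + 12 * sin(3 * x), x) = (cos(3*x) - 2)^2 + C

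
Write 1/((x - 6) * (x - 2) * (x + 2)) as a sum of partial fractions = 1/(32*(x + 2)) - 1/(16*(x - 2)) + 1/(32*(x - 6))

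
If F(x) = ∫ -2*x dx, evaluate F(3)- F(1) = -8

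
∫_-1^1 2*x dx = 0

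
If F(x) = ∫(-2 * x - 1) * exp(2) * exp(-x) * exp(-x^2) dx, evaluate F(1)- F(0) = 1 - exp(2)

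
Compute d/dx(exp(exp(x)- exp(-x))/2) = (exp(exp(x) - exp(-x)) + exp(2*x + exp(x) - exp(-x)))*exp(-x)/2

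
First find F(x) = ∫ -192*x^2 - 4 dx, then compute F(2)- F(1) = -452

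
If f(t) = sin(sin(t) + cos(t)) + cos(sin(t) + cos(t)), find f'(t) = 2*cos(t + pi/4)*cos(sqrt(2)*sin(t + pi/4) + pi/4)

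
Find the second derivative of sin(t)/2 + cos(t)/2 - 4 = -sin(t)/2 - cos(t)/2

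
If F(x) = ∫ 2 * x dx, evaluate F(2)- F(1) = 3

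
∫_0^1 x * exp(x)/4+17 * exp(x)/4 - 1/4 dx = -17/4 + 17*E/4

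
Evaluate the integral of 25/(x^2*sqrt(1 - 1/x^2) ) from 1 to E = -25*acsc(E) + 25*pi/2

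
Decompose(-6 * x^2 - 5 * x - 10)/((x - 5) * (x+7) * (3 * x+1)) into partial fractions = 81/(320*(3*x + 1)) - 269/(240*(x + 7)) - 185/(192*(x - 5))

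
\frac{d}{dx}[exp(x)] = exp(x)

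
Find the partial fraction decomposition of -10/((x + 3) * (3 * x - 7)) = -15/(8*(3*x - 7)) + 5/(8*(x + 3))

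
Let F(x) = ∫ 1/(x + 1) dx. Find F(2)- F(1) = -log(2) + log(3)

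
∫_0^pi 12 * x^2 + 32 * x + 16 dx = 4*pi*(2 + pi)^2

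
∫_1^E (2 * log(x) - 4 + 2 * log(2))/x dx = -(-2 + log(2))^2 + (-1 + log(2))^2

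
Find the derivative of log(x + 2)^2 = 2*log(x + 2)/(x + 2)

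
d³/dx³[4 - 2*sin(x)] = 2*cos(x)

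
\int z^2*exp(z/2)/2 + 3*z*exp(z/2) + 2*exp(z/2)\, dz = z*(z + 2)*exp(z/2) + C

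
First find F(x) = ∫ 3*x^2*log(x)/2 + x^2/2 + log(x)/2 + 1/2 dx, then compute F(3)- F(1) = 15*log(3)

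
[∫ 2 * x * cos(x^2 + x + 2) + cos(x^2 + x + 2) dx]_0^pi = -sin(2) - sin(2 + pi^2)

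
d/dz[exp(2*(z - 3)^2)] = 4*z*exp(2*z^2 - 12*z + 18) - 12*exp(2*z^2 - 12*z + 18)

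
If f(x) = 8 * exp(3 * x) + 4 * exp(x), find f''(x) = 72*exp(3*x) + 4*exp(x)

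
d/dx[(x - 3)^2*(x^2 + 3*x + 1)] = 4*x^3 - 9*x^2 - 16*x + 21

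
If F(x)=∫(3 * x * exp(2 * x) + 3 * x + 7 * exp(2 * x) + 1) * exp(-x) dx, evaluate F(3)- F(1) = -7*E - 13*exp(-3) + 7*exp(-1) + 13*exp(3)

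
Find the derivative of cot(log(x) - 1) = -1/(x*sin(log(x) - 1)^2)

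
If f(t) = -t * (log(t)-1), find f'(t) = -log(t)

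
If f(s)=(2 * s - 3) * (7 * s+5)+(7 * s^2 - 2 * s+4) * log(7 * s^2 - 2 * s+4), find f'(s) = 14*s*log(7*s^2 - 2*s + 4) + 42*s - 2*log(7*s^2 - 2*s + 4) - 13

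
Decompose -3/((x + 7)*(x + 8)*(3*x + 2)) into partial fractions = -27/(418*(3*x + 2)) - 3/(22*(x + 8)) + 3/(19*(x + 7))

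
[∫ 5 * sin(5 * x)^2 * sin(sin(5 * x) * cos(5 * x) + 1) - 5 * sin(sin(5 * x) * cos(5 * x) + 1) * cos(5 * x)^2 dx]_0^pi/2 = 0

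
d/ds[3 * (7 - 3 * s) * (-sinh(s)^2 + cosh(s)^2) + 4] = -9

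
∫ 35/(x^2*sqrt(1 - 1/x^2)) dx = -35*acsc(x) + C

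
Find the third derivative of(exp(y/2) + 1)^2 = exp(y/2)/4 + exp(y)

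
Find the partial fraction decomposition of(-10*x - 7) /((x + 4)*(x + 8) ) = -73/(4*(x + 8)) + 33/(4*(x + 4))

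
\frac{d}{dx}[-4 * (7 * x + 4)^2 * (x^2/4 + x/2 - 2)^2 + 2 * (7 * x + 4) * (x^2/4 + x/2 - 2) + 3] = -147*x^5/2 - 315*x^4 + 348*x^3 + 3285*x^2/2 - 558*x - 792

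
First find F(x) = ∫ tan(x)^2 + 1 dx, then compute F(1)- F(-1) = 2*tan(1)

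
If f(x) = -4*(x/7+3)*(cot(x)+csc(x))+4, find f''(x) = 4*(x/7 - 2*x*cos(x)/(7*sin(x)^2) - 2*x/(7*sin(x)^2) + 3 + 2*cos(x)/(7*sin(x)) + 2/(7*sin(x)) - 6*cos(x)/sin(x)^2 - 6/sin(x)^2)/sin(x)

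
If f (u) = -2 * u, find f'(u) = -2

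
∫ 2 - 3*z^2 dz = -z^3 + 2*z + C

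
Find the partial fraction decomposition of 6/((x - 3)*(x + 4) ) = -6/(7*(x + 4)) + 6/(7*(x - 3))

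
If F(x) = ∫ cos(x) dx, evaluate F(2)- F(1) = -sin(1) + sin(2)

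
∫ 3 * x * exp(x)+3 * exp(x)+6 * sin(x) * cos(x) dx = 3*x*exp(x) + 3*sin(x)^2 + C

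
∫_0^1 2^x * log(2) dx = 1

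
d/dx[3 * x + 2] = 3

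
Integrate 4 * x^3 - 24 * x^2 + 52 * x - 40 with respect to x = x^4 - 8*x^3 + 26*x^2 - 40*x + C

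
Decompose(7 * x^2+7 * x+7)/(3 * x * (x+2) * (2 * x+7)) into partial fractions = 13/(3*(2*x + 7)) - 7/(6*(x + 2)) + 1/(6*x)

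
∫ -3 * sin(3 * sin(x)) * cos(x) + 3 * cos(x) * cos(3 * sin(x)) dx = sqrt(2)*sin(3*sin(x) + pi/4) + C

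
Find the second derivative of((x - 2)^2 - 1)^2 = 12*x^2 - 48*x + 44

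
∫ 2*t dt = t^2 + C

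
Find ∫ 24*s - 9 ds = 12*s^2 - 9*s + C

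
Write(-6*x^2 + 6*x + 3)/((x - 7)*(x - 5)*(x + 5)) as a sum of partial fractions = -59/(40*(x + 5)) + 117/(20*(x - 5)) - 83/(8*(x - 7))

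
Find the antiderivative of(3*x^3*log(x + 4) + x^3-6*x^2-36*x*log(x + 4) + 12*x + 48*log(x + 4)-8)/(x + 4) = (x - 2)^3*log(x + 4) + C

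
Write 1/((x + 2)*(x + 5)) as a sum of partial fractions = -1/(3*(x + 5)) + 1/(3*(x + 2))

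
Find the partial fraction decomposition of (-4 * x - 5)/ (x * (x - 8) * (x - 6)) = 29/(12*(x - 6)) - 37/(16*(x - 8)) - 5/(48*x)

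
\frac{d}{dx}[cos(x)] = -sin(x)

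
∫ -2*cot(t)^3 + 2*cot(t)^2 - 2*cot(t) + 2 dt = (cot(t) - 1)^2 + C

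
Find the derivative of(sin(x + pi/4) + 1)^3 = 3*sin(x + pi/4)^2*cos(x + pi/4) + 3*cos(2*x) + 3*cos(x + pi/4)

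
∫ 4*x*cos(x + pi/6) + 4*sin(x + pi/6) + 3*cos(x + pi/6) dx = (4*x + 3)*sin(x + pi/6) + C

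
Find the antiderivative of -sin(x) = cos(x) + C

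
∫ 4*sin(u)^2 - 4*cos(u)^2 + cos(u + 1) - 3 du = -3*u - 2*sin(2*u) + sin(u + 1) + C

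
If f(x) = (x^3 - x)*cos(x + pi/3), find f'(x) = -x^3*sin(x + pi/3) + 3*x^2*cos(x + pi/3) + x*sin(x + pi/3) - cos(x + pi/3)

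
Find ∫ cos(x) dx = sin(x) + C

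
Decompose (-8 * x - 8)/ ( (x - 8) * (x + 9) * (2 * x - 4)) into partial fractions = 32/(187*(x + 9)) + 2/(11*(x - 2)) - 6/(17*(x - 8))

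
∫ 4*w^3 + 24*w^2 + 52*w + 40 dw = w^4 + 8*w^3 + 26*w^2 + 40*w + C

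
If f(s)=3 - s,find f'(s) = -1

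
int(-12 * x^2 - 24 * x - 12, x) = -4*x^3 - 12*x^2 - 12*x + C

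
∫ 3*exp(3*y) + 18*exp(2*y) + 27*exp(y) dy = (exp(y) + 3)^3 + C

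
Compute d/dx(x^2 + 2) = 2*x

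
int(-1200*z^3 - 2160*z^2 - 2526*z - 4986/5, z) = -300*z^4 - 720*z^3 - 1263*z^2 - 4986*z/5 + C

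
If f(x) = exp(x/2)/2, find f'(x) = exp(x/2)/4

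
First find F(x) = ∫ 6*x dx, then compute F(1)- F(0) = 3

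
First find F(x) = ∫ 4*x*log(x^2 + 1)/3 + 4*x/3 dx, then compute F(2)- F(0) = 10*log(5)/3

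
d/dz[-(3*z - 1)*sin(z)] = -3*z*cos(z) - 3*sin(z) + cos(z)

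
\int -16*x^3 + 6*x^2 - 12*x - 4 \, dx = -4*x^4 + 2*x^3 - 6*x^2 - 4*x + C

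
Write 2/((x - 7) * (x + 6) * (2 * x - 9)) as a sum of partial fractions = -8/(105*(2*x - 9)) + 2/(273*(x + 6)) + 2/(65*(x - 7))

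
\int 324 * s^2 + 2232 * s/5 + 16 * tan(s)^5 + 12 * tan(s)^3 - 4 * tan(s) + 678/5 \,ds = 108*s^3 + 1116*s^2/5 + 678*s/5 + 4*tan(s)^4 - 2*tan(s)^2 + C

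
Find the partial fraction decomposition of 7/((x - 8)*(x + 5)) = -7/(13*(x + 5)) + 7/(13*(x - 8))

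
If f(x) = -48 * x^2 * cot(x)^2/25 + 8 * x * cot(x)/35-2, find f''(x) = -288*x^2*cot(x)^4/25 - 384*x^2*cot(x)^2/25 - 96*x^2/25 + 2768*x*cot(x)^3/175 + 2768*x*cot(x)/175 - 752*cot(x)^2/175 - 16/35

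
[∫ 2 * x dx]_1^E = -1 + exp(2)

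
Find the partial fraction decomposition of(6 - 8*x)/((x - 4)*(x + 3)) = -30/(7*(x + 3)) - 26/(7*(x - 4))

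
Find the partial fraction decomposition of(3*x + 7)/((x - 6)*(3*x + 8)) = 3/(26*(3*x + 8)) + 25/(26*(x - 6))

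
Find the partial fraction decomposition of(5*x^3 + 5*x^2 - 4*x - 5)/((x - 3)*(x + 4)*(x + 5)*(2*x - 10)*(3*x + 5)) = -123/(7840*(3*x + 5)) - 97/(320*(x + 5)) + 229/(882*(x + 4)) - 163/(3136*(x - 3)) + 29/(288*(x - 5))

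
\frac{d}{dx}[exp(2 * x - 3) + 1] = 2*exp(2*x - 3)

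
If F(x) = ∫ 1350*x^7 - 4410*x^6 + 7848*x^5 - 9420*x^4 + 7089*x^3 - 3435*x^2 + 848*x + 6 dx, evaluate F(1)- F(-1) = -7306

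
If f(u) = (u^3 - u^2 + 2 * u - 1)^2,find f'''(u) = 120*u^3 - 120*u^2 + 120*u - 36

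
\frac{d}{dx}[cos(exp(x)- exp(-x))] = -(exp(2*x) + 1)*exp(-x)*sin(exp(x) - exp(-x))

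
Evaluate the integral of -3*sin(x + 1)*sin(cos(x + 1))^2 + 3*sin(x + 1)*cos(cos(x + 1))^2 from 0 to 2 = 3*sin(2*cos(1))/2 - 3*sin(2*cos(3))/2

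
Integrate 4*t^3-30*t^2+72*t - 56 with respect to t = t^4 - 10*t^3 + 36*t^2 - 56*t + C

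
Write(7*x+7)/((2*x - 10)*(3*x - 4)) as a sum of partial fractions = -49/(22*(3*x - 4)) + 21/(11*(x - 5))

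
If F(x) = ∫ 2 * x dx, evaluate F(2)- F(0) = 4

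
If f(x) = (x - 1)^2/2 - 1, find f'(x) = x - 1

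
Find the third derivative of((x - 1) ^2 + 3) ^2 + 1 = 24*x - 24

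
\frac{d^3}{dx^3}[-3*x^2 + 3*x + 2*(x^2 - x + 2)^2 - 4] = 48*x - 24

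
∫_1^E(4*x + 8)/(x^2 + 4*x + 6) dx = -2*log(11) + 2*log(2 + (2 + E)^2)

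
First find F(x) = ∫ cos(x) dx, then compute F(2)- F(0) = sin(2)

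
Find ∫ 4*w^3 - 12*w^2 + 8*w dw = w^4 - 4*w^3 + 4*w^2 + C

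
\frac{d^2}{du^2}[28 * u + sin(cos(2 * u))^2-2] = -8*sin(2*u)^2*sin(cos(2*u))^2 + 8*sin(2*u)^2*cos(cos(2*u))^2 - 8*sin(cos(2*u))*cos(2*u)*cos(cos(2*u))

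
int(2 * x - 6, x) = x^2 - 6*x + C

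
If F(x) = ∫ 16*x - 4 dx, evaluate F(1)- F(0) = 4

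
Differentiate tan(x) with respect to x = cos(x)^(-2)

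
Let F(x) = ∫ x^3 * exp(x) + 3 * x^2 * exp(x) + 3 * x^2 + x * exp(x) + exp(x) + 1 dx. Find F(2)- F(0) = 10 + 10*exp(2)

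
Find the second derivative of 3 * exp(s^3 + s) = 27*s^4*exp(s^3 + s) + 18*s^2*exp(s^3 + s) + 18*s*exp(s^3 + s) + 3*exp(s^3 + s)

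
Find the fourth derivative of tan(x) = 24*tan(x)^5 + 40*tan(x)^3 + 16*tan(x)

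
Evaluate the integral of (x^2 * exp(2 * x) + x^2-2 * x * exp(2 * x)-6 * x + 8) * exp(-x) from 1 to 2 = -E + exp(-1)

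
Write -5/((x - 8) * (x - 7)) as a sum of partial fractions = 5/(x - 7) - 5/(x - 8)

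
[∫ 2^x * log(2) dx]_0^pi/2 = -1 + 2^(pi/2)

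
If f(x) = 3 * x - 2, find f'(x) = 3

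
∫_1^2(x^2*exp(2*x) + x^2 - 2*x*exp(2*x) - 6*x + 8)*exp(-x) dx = -E + exp(-1)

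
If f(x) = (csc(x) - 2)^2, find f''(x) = 2*(2 - 2/sin(x) - 4/sin(x)^2 + 3/sin(x)^3)/sin(x)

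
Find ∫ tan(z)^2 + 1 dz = tan(z) + C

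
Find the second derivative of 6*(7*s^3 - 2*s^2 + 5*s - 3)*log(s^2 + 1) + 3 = (252*s^5*log(s^2 + 1) + 420*s^5 - 24*s^4*log(s^2 + 1) - 72*s^4 + 504*s^3*log(s^2 + 1) + 648*s^3 - 48*s^2*log(s^2 + 1) - 84*s^2 + 252*s*log(s^2 + 1) + 180*s - 24*log(s^2 + 1) - 36)/(s^4 + 2*s^2 + 1)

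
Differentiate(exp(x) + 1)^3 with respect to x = 3*exp(3*x) + 6*exp(2*x) + 3*exp(x)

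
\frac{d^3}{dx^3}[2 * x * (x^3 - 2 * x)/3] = 16*x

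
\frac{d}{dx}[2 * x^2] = 4*x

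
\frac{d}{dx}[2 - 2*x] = -2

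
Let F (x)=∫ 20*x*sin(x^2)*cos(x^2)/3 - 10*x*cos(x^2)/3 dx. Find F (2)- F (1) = -5*sin(1)^2/3 + 5*sin(4)^2/3 - 5*sin(4)/3 + 5*sin(1)/3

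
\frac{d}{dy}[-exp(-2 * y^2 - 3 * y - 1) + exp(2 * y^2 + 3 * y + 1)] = (4*y*exp(4*y^2 + 6*y + 2) + 4*y + 3*exp(4*y^2 + 6*y + 2) + 3)*exp(-2*y^2 - 3*y - 1)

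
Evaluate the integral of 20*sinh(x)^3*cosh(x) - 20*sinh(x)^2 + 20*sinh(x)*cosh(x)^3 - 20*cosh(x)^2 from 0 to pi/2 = -5*(2 - sinh(pi)/2)*sinh(pi)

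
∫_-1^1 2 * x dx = 0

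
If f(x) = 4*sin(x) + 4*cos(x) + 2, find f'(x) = -4*sin(x) + 4*cos(x)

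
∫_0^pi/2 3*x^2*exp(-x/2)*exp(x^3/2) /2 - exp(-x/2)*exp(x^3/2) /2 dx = -1 + exp(-pi/4 + pi^3/16)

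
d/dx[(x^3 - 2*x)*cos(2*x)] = -2*x^3*sin(2*x) + 3*x^2*cos(2*x) + 4*x*sin(2*x) - 2*cos(2*x)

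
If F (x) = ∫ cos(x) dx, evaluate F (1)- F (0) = sin(1)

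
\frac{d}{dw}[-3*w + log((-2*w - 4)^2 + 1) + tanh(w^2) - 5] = (8*w^3/cosh(w^2)^2 - 12*w^2 + 32*w^2/cosh(w^2)^2 - 40*w + 34*w/cosh(w^2)^2 - 35)/(4*w^2 + 16*w + 17)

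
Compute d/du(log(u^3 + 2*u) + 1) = (3*u^2 + 2)/(u^3 + 2*u)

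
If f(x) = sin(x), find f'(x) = cos(x)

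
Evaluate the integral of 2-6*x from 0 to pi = (1 + pi)*(5 - 3*pi) - 5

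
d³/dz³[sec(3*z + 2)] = 162*tan(3*z + 2)^3*sec(3*z + 2) + 135*tan(3*z + 2)*sec(3*z + 2)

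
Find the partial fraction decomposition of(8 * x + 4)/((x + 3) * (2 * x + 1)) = 4/(x + 3)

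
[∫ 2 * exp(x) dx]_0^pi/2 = -2 + 2*exp(pi/2)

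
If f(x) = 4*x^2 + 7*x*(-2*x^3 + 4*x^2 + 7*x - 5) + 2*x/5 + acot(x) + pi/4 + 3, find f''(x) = (-168*x^6 + 168*x^5 - 230*x^4 + 336*x^3 + 44*x^2 + 170*x + 106)/(x^4 + 2*x^2 + 1)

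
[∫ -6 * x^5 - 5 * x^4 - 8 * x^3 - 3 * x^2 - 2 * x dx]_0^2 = -140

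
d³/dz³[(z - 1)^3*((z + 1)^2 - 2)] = 60*z^2 - 24*z - 24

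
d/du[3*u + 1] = 3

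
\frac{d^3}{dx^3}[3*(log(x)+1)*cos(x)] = 3*(x^3*log(x)*sin(x) + x^3*sin(x) - 3*x^2*cos(x) + 3*x*sin(x) + 2*cos(x))/x^3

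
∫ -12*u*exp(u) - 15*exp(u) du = (-12*u - 3)*exp(u) + C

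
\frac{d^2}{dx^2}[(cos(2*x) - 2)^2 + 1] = -64*sin(x)^4 + 32*sin(x)^2 + 8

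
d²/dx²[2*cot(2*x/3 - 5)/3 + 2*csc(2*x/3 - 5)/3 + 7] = 16*cot(2*x/3 - 5)^3/27 + 16*cot(2*x/3 - 5)^2*csc(2*x/3 - 5)/27 + 16*cot(2*x/3 - 5)/27 + 8*csc(2*x/3 - 5)/27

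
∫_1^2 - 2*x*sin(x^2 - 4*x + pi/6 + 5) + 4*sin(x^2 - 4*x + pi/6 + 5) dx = cos(pi/6 + 1) - cos(pi/6 + 2)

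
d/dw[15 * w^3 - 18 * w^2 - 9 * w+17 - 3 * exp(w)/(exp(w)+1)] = (45*w^2*exp(2*w) + 90*w^2*exp(w) + 45*w^2 - 36*w*exp(2*w) - 72*w*exp(w) - 36*w - 9*exp(2*w) - 21*exp(w) - 9)/(exp(2*w) + 2*exp(w) + 1)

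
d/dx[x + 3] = 1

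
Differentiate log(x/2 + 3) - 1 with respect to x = 1/(x + 6)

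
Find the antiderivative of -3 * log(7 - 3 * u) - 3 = (7 - 3*u)*log(7 - 3*u) + C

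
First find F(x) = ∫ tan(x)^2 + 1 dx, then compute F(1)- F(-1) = 2*tan(1)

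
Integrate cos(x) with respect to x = sin(x) + C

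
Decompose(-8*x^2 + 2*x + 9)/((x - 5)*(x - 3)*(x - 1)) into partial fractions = 3/(8*(x - 1)) + 57/(4*(x - 3)) - 181/(8*(x - 5))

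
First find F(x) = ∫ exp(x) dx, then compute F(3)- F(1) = -E + exp(3)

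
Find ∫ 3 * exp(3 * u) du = exp(3*u) + C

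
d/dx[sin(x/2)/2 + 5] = cos(x/2)/4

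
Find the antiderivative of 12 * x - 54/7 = 6*x^2 - 54*x/7 + C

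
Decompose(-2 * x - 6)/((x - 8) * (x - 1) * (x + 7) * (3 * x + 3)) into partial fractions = -1/(270*(x + 7)) - 1/(81*(x + 1)) + 1/(42*(x - 1)) - 22/(2835*(x - 8))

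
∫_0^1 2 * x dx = 1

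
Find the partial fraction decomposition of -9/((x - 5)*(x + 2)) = 9/(7*(x + 2)) - 9/(7*(x - 5))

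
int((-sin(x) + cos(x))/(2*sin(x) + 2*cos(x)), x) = log(sin(x + pi/4))/2 + C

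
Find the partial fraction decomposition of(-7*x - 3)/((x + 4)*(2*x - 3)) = -27/(11*(2*x - 3)) - 25/(11*(x + 4))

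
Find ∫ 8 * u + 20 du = 4*u^2 + 20*u + C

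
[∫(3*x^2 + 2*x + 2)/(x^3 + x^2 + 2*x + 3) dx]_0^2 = -log(3) + log(19)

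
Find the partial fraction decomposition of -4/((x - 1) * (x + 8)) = 4/(9*(x + 8)) - 4/(9*(x - 1))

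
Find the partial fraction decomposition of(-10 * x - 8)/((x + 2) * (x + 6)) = -13/(x + 6) + 3/(x + 2)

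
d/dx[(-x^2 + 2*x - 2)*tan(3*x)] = -3*x^2/cos(3*x)^2 - 2*x*tan(3*x) + 6*x/cos(3*x)^2 + 2*tan(3*x) - 6/cos(3*x)^2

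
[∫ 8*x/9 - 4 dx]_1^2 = -8/3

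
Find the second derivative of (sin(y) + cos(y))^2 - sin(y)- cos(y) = -8*sin(y)*cos(y) + sin(y) + cos(y)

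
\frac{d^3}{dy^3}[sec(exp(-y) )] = (-exp(2*y)*sin(exp(-y))/cos(exp(-y)) + 3*exp(y) - 6*exp(y)/cos(exp(-y))^2 + sin(exp(-y))/cos(exp(-y)) - 6*sin(exp(-y))/cos(exp(-y))^3)*exp(-3*y)/cos(exp(-y))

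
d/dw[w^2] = 2*w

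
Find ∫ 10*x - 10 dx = 5*x^2 - 10*x + C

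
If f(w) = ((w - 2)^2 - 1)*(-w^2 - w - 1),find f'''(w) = 18 - 24*w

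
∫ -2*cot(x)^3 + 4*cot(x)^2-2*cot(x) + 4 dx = (cot(x) - 2)^2 + C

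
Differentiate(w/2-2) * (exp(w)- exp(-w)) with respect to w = (w*exp(2*w) + w - 3*exp(2*w) - 5)*exp(-w)/2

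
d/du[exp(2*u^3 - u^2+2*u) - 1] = 6*u^2*exp(2*u^3 - u^2 + 2*u) - 2*u*exp(2*u^3 - u^2 + 2*u) + 2*exp(2*u^3 - u^2 + 2*u)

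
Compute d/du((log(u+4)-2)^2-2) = (2*log(u + 4) - 4)/(u + 4)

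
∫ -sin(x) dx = cos(x) + C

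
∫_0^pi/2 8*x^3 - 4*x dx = -pi*(-pi^3/8 + pi/2)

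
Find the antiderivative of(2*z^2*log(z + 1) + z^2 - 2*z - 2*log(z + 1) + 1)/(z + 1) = (z - 1)^2*log(z + 1) + C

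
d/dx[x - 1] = 1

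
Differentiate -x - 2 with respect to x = -1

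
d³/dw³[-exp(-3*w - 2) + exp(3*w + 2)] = (27*exp(6*w + 4) + 27)*exp(-3*w - 2)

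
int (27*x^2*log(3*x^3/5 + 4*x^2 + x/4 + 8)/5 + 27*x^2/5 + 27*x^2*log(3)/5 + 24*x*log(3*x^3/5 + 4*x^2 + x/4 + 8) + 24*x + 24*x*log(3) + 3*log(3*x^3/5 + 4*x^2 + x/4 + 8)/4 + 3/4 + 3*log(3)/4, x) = 3*(12*x^3 + 80*x^2 + 5*x + 160)*log(9*x^3/5 + 12*x^2 + 3*x/4 + 24)/20 + C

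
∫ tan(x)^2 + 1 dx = tan(x) + C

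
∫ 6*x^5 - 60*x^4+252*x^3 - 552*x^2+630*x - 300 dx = x^6 - 12*x^5 + 63*x^4 - 184*x^3 + 315*x^2 - 300*x + C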